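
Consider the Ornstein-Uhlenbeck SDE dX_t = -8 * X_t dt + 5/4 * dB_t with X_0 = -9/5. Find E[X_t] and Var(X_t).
E[X_t] = -9*exp(-8*t)/5; Var(X_t) = 25/256 - 25*exp(-16*t)/256

The OU SDE dX = -theta X dt + sigma dB admits the integrating factor exp(theta t): d(exp(theta t) X_t) = sigma exp(theta t) dB_t. Integrating from 0 to t:
  X_t = x_0 * exp(-theta t) + sigma * int_0^t exp(-theta (t-s)) dB_s.
The Itô integral has mean 0 and (by the Itô isometry) variance sigma^2 * int_0^t exp(-2 theta (t - s)) ds = sigma^2 * (1 - exp(-2 theta t)) / (2 theta).
With theta = 8, sigma = 5/4, x_0 = -9/5:
  E[X_t] = -9/5 * exp(-8 t) = -9*exp(-8*t)/5
  Var(X_t) = (5/4)^2 * (1 - exp(-2*8 t)) / (2 * 8) = 25/256 - 25*exp(-16*t)/256.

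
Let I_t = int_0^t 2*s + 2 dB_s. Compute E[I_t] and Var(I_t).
E[I_t] = 0; Var(I_t) = 4*t*(t^2 + 3*t + 3)/3

The Itô integral of a deterministic integrand f(s) has mean 0 because each increment f(s) * (B_{s+ds} - B_s) has mean 0. By the Itô isometry:
  Var( int_0^t f(s) dB_s ) = E[ (int_0^t f(s) dB_s)^2 ] = int_0^t f(s)^2 ds.
Here f(s) = 2*s + 2, so f(s)^2 = 4*(s + 1)^2. Integrate:
  int_0^t (4*(s + 1)^2) ds = 4*t*(t^2 + 3*t + 3)/3.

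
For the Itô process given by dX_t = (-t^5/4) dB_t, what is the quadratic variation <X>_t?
<X>_t = t^11/176

For an Itô process dX_t = a(t) dt + b(t) dB_t, the quadratic variation is <X>_t = int_0^t b(s)^2 ds (the drift term does not contribute). Here b(s) = -s^5/4, so
  b(s)^2 = s^10/16.
Integrating from 0 to t:
  <X>_t = int_0^t (s^10/16) ds = t^11/176.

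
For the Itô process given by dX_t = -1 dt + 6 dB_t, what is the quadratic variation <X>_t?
<X>_t = 36*t

For an Itô process dX_t = a(t) dt + b(t) dB_t, the quadratic variation is <X>_t = int_0^t b(s)^2 ds (the drift term does not contribute). Here b(s) = 6, so
  b(s)^2 = 36.
Integrating from 0 to t:
  <X>_t = int_0^t (36) ds = 36*t.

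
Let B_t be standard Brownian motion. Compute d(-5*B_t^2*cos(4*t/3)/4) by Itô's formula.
d(-5*B_t^2*cos(4*t/3)/4) = (5*B_t^2*sin(4*t/3)/3 - 5*cos(4*t/3)/4) dt + (-5*B_t*cos(4*t/3)/2) dB_t

Itô's formula for f(t, x): d f(t, B_t) = (f_t + (1/2) f_xx) dt + f_x dB_t. Compute partials of f(t, x) = -5*x^2*cos(4*t/3)/4:
  f_t(t,x)  = 5*x^2*sin(4*t/3)/3
  f_x(t,x)  = -5*x*cos(4*t/3)/2
  f_xx(t,x) = -5*cos(4*t/3)/2
Assemble drift = f_t + (1/2) f_xx = 5*x^2*sin(4*t/3)/3 - 5*cos(4*t/3)/4 and diffusion = f_x = -5*x*cos(4*t/3)/2. Substituting x = B_t:
  d(-5*B_t^2*cos(4*t/3)/4) = (5*B_t^2*sin(4*t/3)/3 - 5*cos(4*t/3)/4) dt + (-5*B_t*cos(4*t/3)/2) dB_t.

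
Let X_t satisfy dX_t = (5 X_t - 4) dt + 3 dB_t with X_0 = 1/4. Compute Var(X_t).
Var(X_t) = 9*exp(10*t)/10 - 9/10

The variance V(t) = Var(X_t) satisfies V'(t) = 2 a V(t) + c^2 with V(0) = 0 (drift coefficient is linear in X, diffusion is constant). With a = 5, c = 3, the solution is
  V(t) = (c^2 / (2 a)) * (exp(2 a t) - 1)
       = (3^2 / (2*5)) * (exp(10 t) - 1)
       = 9*exp(10*t)/10 - 9/10.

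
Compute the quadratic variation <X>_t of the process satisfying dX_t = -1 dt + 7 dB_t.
<X>_t = 49*t

For an Itô process dX_t = a(t) dt + b(t) dB_t, the quadratic variation is <X>_t = int_0^t b(s)^2 ds (the drift term does not contribute). Here b(s) = 7, so
  b(s)^2 = 49.
Integrating from 0 to t:
  <X>_t = int_0^t (49) ds = 49*t.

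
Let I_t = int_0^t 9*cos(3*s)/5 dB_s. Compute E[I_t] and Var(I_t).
E[I_t] = 0; Var(I_t) = 81*t/50 + 27*sin(6*t)/100

The Itô integral of a deterministic integrand f(s) has mean 0 because each increment f(s) * (B_{s+ds} - B_s) has mean 0. By the Itô isometry:
  Var( int_0^t f(s) dB_s ) = E[ (int_0^t f(s) dB_s)^2 ] = int_0^t f(s)^2 ds.
Here f(s) = 9*cos(3*s)/5, so f(s)^2 = 81*cos(3*s)^2/25. Integrate:
  int_0^t (81*cos(3*s)^2/25) ds = 81*t/50 + 27*sin(6*t)/100.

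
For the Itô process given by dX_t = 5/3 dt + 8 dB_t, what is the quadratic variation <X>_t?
<X>_t = 64*t

For an Itô process dX_t = a(t) dt + b(t) dB_t, the quadratic variation is <X>_t = int_0^t b(s)^2 ds (the drift term does not contribute). Here b(s) = 8, so
  b(s)^2 = 64.
Integrating from 0 to t:
  <X>_t = int_0^t (64) ds = 64*t.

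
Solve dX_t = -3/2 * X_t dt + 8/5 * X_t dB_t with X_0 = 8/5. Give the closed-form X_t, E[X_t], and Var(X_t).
X_t = 8/5 * exp((-139/50) t + (8/5) B_t); E[X_t] = 8*exp(-3*t/2)/5; Var(X_t) = (64*exp(64*t/25) - 64)*exp(-3*t)/25

For GBM dX = mu X dt + sigma X dB with X_0 = x_0, apply Itô to Y = log X: dY = (mu - sigma^2/2) dt + sigma dB, so Y_t = log(x_0) + (mu - sigma^2/2) t + sigma B_t and hence X_t = x_0 * exp((mu - sigma^2/2) t + sigma B_t).
With mu = -3/2, sigma = 8/5, x_0 = 8/5, this gives:
  X_t = 8/5 * exp((-139/50) * t + (8/5) * B_t).
Since sigma*B_t ~ Normal(0, sigma^2 t), E[exp(sigma*B_t)] = exp(sigma^2 t / 2); so E[X_t] = x_0 * exp((mu - sigma^2/2) t) * exp(sigma^2 t / 2) = x_0 * exp(mu t) = 8*exp(-3*t/2)/5.
Var(X_t) = E[X_t^2] - (E[X_t])^2 = x_0^2 * exp(2 mu t) * (exp(sigma^2 t) - 1) = (64*exp(64*t/25) - 64)*exp(-3*t)/25.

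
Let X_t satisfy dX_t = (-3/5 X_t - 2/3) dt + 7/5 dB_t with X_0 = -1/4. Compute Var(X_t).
Var(X_t) = 49/30 - 49*exp(-6*t/5)/30

The variance V(t) = Var(X_t) satisfies V'(t) = 2 a V(t) + c^2 with V(0) = 0 (drift coefficient is linear in X, diffusion is constant). With a = -3/5, c = 7/5, the solution is
  V(t) = (c^2 / (2 a)) * (exp(2 a t) - 1)
       = ((7/5)^2 / (2*(-3/5))) * (exp((-6/5) t) - 1)
       = 49/30 - 49*exp(-6*t/5)/30.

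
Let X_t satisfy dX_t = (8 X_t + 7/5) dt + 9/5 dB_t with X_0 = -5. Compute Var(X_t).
Var(X_t) = 81*exp(16*t)/400 - 81/400

The variance V(t) = Var(X_t) satisfies V'(t) = 2 a V(t) + c^2 with V(0) = 0 (drift coefficient is linear in X, diffusion is constant). With a = 8, c = 9/5, the solution is
  V(t) = (c^2 / (2 a)) * (exp(2 a t) - 1)
       = ((9/5)^2 / (2*8)) * (exp(16 t) - 1)
       = 81*exp(16*t)/400 - 81/400.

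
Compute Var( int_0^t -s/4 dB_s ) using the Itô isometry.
Var = t^3/48

The Itô integral of a deterministic integrand f(s) has mean 0 because each increment f(s) * (B_{s+ds} - B_s) has mean 0. By the Itô isometry:
  Var( int_0^t f(s) dB_s ) = E[ (int_0^t f(s) dB_s)^2 ] = int_0^t f(s)^2 ds.
Here f(s) = -s/4, so f(s)^2 = s^2/16. Integrate:
  int_0^t (s^2/16) ds = t^3/48.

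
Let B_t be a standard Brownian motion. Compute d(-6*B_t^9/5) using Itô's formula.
d(-6*B_t^9/5) = (-216*B_t^7/5) dt + (-54*B_t^8/5) dB_t

Itô's formula for f(B_t) gives d f(B_t) = f'(B_t) dB_t + (1/2) f''(B_t) dt. Compute derivatives of f(x) = -6*x^9/5:
  f'(x)  = -54*x^8/5
  f''(x) = -432*x^7/5
Substitute x = B_t and multiply the f'' term by 1/2:
  drift     = (1/2) * (-432*x^7/5) evaluated at B_t = -216*B_t^7/5
  diffusion = (-54*x^8/5) evaluated at B_t = -54*B_t^8/5
Therefore d(-6*B_t^9/5) = (-216*B_t^7/5) dt + (-54*B_t^8/5) dB_t.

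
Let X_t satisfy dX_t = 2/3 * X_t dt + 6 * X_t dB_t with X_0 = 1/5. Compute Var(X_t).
Var(X_t) = (exp(36*t) - 1)*exp(4*t/3)/25

For GBM dX = mu X dt + sigma X dB with X_0 = x_0, apply Itô to Y = log X: dY = (mu - sigma^2/2) dt + sigma dB, so Y_t = log(x_0) + (mu - sigma^2/2) t + sigma B_t and hence X_t = x_0 * exp((mu - sigma^2/2) t + sigma B_t).
With mu = 2/3, sigma = 6, x_0 = 1/5, this gives:
  X_t = 1/5 * exp((-52/3) * t + (6) * B_t).
Since sigma*B_t ~ Normal(0, sigma^2 t), E[exp(sigma*B_t)] = exp(sigma^2 t / 2); so E[X_t] = x_0 * exp((mu - sigma^2/2) t) * exp(sigma^2 t / 2) = x_0 * exp(mu t) = exp(2*t/3)/5.
Var(X_t) = E[X_t^2] - (E[X_t])^2 = x_0^2 * exp(2 mu t) * (exp(sigma^2 t) - 1) = (exp(36*t) - 1)*exp(4*t/3)/25.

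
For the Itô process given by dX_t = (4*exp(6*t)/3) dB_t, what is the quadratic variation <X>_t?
<X>_t = 4*exp(12*t)/27 - 4/27

For an Itô process dX_t = a(t) dt + b(t) dB_t, the quadratic variation is <X>_t = int_0^t b(s)^2 ds (the drift term does not contribute). Here b(s) = 4*exp(6*s)/3, so
  b(s)^2 = 16*exp(12*s)/9.
Integrating from 0 to t:
  <X>_t = int_0^t (16*exp(12*s)/9) ds = 4*exp(12*t)/27 - 4/27.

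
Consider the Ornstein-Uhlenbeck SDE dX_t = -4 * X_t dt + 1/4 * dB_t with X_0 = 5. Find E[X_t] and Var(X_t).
E[X_t] = 5*exp(-4*t); Var(X_t) = 1/128 - exp(-8*t)/128

The OU SDE dX = -theta X dt + sigma dB admits the integrating factor exp(theta t): d(exp(theta t) X_t) = sigma exp(theta t) dB_t. Integrating from 0 to t:
  X_t = x_0 * exp(-theta t) + sigma * int_0^t exp(-theta (t-s)) dB_s.
The Itô integral has mean 0 and (by the Itô isometry) variance sigma^2 * int_0^t exp(-2 theta (t - s)) ds = sigma^2 * (1 - exp(-2 theta t)) / (2 theta).
With theta = 4, sigma = 1/4, x_0 = 5:
  E[X_t] = 5 * exp(-4 t) = 5*exp(-4*t)
  Var(X_t) = (1/4)^2 * (1 - exp(-2*4 t)) / (2 * 4) = 1/128 - exp(-8*t)/128.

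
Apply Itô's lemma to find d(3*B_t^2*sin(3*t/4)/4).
d(3*B_t^2*sin(3*t/4)/4) = (9*B_t^2*cos(3*t/4)/16 + 3*sin(3*t/4)/4) dt + (3*B_t*sin(3*t/4)/2) dB_t

Itô's formula for f(t, x): d f(t, B_t) = (f_t + (1/2) f_xx) dt + f_x dB_t. Compute partials of f(t, x) = 3*x^2*sin(3*t/4)/4:
  f_t(t,x)  = 9*x^2*cos(3*t/4)/16
  f_x(t,x)  = 3*x*sin(3*t/4)/2
  f_xx(t,x) = 3*sin(3*t/4)/2
Assemble drift = f_t + (1/2) f_xx = 9*x^2*cos(3*t/4)/16 + 3*sin(3*t/4)/4 and diffusion = f_x = 3*x*sin(3*t/4)/2. Substituting x = B_t:
  d(3*B_t^2*sin(3*t/4)/4) = (9*B_t^2*cos(3*t/4)/16 + 3*sin(3*t/4)/4) dt + (3*B_t*sin(3*t/4)/2) dB_t.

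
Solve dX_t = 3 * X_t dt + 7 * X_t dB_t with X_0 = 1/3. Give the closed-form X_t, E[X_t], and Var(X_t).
X_t = 1/3 * exp((-43/2) t + (7) B_t); E[X_t] = exp(3*t)/3; Var(X_t) = (exp(49*t) - 1)*exp(6*t)/9

For GBM dX = mu X dt + sigma X dB with X_0 = x_0, apply Itô to Y = log X: dY = (mu - sigma^2/2) dt + sigma dB, so Y_t = log(x_0) + (mu - sigma^2/2) t + sigma B_t and hence X_t = x_0 * exp((mu - sigma^2/2) t + sigma B_t).
With mu = 3, sigma = 7, x_0 = 1/3, this gives:
  X_t = 1/3 * exp((-43/2) * t + (7) * B_t).
Since sigma*B_t ~ Normal(0, sigma^2 t), E[exp(sigma*B_t)] = exp(sigma^2 t / 2); so E[X_t] = x_0 * exp((mu - sigma^2/2) t) * exp(sigma^2 t / 2) = x_0 * exp(mu t) = exp(3*t)/3.
Var(X_t) = E[X_t^2] - (E[X_t])^2 = x_0^2 * exp(2 mu t) * (exp(sigma^2 t) - 1) = (exp(49*t) - 1)*exp(6*t)/9.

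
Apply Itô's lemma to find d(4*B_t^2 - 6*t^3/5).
d(4*B_t^2 - 6*t^3/5) = (4 - 18*t^2/5) dt + (8*B_t) dB_t

Itô's formula for f(t, x): d f(t, B_t) = (f_t + (1/2) f_xx) dt + f_x dB_t. Compute partials of f(t, x) = -6*t^3/5 + 4*x^2:
  f_t(t,x)  = -18*t^2/5
  f_x(t,x)  = 8*x
  f_xx(t,x) = 8
Assemble drift = f_t + (1/2) f_xx = 4 - 18*t^2/5 and diffusion = f_x = 8*x. Substituting x = B_t:
  d(4*B_t^2 - 6*t^3/5) = (4 - 18*t^2/5) dt + (8*B_t) dB_t.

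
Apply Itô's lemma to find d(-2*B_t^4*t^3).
d(-2*B_t^4*t^3) = (6*B_t^2*t^2*(-B_t^2 - 2*t)) dt + (-8*B_t^3*t^3) dB_t

Itô's formula for f(t, x): d f(t, B_t) = (f_t + (1/2) f_xx) dt + f_x dB_t. Compute partials of f(t, x) = -2*t^3*x^4:
  f_t(t,x)  = -6*t^2*x^4
  f_x(t,x)  = -8*t^3*x^3
  f_xx(t,x) = -24*t^3*x^2
Assemble drift = f_t + (1/2) f_xx = 6*t^2*x^2*(-2*t - x^2) and diffusion = f_x = -8*t^3*x^3. Substituting x = B_t:
  d(-2*B_t^4*t^3) = (6*B_t^2*t^2*(-B_t^2 - 2*t)) dt + (-8*B_t^3*t^3) dB_t.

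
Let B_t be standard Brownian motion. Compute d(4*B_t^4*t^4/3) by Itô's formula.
d(4*B_t^4*t^4/3) = (B_t^2*t^3*(16*B_t^2/3 + 8*t)) dt + (16*B_t^3*t^4/3) dB_t

Itô's formula for f(t, x): d f(t, B_t) = (f_t + (1/2) f_xx) dt + f_x dB_t. Compute partials of f(t, x) = 4*t^4*x^4/3:
  f_t(t,x)  = 16*t^3*x^4/3
  f_x(t,x)  = 16*t^4*x^3/3
  f_xx(t,x) = 16*t^4*x^2
Assemble drift = f_t + (1/2) f_xx = t^3*x^2*(8*t + 16*x^2/3) and diffusion = f_x = 16*t^4*x^3/3. Substituting x = B_t:
  d(4*B_t^4*t^4/3) = (B_t^2*t^3*(16*B_t^2/3 + 8*t)) dt + (16*B_t^3*t^4/3) dB_t.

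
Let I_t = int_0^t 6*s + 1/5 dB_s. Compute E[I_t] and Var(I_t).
E[I_t] = 0; Var(I_t) = t*(300*t^2 + 30*t + 1)/25

The Itô integral of a deterministic integrand f(s) has mean 0 because each increment f(s) * (B_{s+ds} - B_s) has mean 0. By the Itô isometry:
  Var( int_0^t f(s) dB_s ) = E[ (int_0^t f(s) dB_s)^2 ] = int_0^t f(s)^2 ds.
Here f(s) = 6*s + 1/5, so f(s)^2 = (30*s + 1)^2/25. Integrate:
  int_0^t ((30*s + 1)^2/25) ds = t*(300*t^2 + 30*t + 1)/25.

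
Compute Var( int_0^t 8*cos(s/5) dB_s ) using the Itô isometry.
Var = 32*t + 80*sin(2*t/5)

The Itô integral of a deterministic integrand f(s) has mean 0 because each increment f(s) * (B_{s+ds} - B_s) has mean 0. By the Itô isometry:
  Var( int_0^t f(s) dB_s ) = E[ (int_0^t f(s) dB_s)^2 ] = int_0^t f(s)^2 ds.
Here f(s) = 8*cos(s/5), so f(s)^2 = 64*cos(s/5)^2. Integrate:
  int_0^t (64*cos(s/5)^2) ds = 32*t + 80*sin(2*t/5).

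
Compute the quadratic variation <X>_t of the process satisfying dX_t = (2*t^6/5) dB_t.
<X>_t = 4*t^13/325

For an Itô process dX_t = a(t) dt + b(t) dB_t, the quadratic variation is <X>_t = int_0^t b(s)^2 ds (the drift term does not contribute). Here b(s) = 2*s^6/5, so
  b(s)^2 = 4*s^12/25.
Integrating from 0 to t:
  <X>_t = int_0^t (4*s^12/25) ds = 4*t^13/325.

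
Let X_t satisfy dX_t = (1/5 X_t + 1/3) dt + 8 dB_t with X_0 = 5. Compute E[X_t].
E[X_t] = 20*exp(t/5)/3 - 5/3

Taking expectations and using E[dB_t] = 0, the mean m(t) = E[X_t] satisfies the ODE m'(t) = a m(t) + b with m(0) = x_0. With a = 1/5, b = 1/3, x_0 = 5, the solution is
  m(t) = x_0 * exp(a t) + (b/a) * (exp(a t) - 1)
       = 5 * exp((1/5) t) + ((1/3)/(1/5)) * (exp((1/5) t) - 1)
       = 20*exp(t/5)/3 - 5/3.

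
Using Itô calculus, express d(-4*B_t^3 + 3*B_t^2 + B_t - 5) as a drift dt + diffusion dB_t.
d(-4*B_t^3 + 3*B_t^2 + B_t - 5) = (3 - 12*B_t) dt + (-12*B_t^2 + 6*B_t + 1) dB_t

Itô's formula for f(B_t) gives d f(B_t) = f'(B_t) dB_t + (1/2) f''(B_t) dt. Compute derivatives of f(x) = -4*x^3 + 3*x^2 + x - 5:
  f'(x)  = -12*x^2 + 6*x + 1
  f''(x) = 6 - 24*x
Substitute x = B_t and multiply the f'' term by 1/2:
  drift     = (1/2) * (6 - 24*x) evaluated at B_t = 3 - 12*B_t
  diffusion = (-12*x^2 + 6*x + 1) evaluated at B_t = -12*B_t^2 + 6*B_t + 1
Therefore d(-4*B_t^3 + 3*B_t^2 + B_t - 5) = (3 - 12*B_t) dt + (-12*B_t^2 + 6*B_t + 1) dB_t.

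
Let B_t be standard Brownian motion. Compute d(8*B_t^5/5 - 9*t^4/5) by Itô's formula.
d(8*B_t^5/5 - 9*t^4/5) = (16*B_t^3 - 36*t^3/5) dt + (8*B_t^4) dB_t

Itô's formula for f(t, x): d f(t, B_t) = (f_t + (1/2) f_xx) dt + f_x dB_t. Compute partials of f(t, x) = -9*t^4/5 + 8*x^5/5:
  f_t(t,x)  = -36*t^3/5
  f_x(t,x)  = 8*x^4
  f_xx(t,x) = 32*x^3
Assemble drift = f_t + (1/2) f_xx = -36*t^3/5 + 16*x^3 and diffusion = f_x = 8*x^4. Substituting x = B_t:
  d(8*B_t^5/5 - 9*t^4/5) = (16*B_t^3 - 36*t^3/5) dt + (8*B_t^4) dB_t.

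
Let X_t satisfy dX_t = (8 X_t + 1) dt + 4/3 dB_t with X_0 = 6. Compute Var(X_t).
Var(X_t) = exp(16*t)/9 - 1/9

The variance V(t) = Var(X_t) satisfies V'(t) = 2 a V(t) + c^2 with V(0) = 0 (drift coefficient is linear in X, diffusion is constant). With a = 8, c = 4/3, the solution is
  V(t) = (c^2 / (2 a)) * (exp(2 a t) - 1)
       = ((4/3)^2 / (2*8)) * (exp(16 t) - 1)
       = exp(16*t)/9 - 1/9.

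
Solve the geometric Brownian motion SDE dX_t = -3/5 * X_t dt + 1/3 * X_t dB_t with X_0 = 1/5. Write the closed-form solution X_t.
X_t = 1/5 * exp((-59/90) * t + (1/3) * B_t)

For GBM dX = mu X dt + sigma X dB with X_0 = x_0, apply Itô to Y = log X: dY = (mu - sigma^2/2) dt + sigma dB, so Y_t = log(x_0) + (mu - sigma^2/2) t + sigma B_t and hence X_t = x_0 * exp((mu - sigma^2/2) t + sigma B_t).
With mu = -3/5, sigma = 1/3, x_0 = 1/5, this gives:
  X_t = 1/5 * exp((-59/90) * t + (1/3) * B_t).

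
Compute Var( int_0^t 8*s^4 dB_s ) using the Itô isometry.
Var = 64*t^9/9

The Itô integral of a deterministic integrand f(s) has mean 0 because each increment f(s) * (B_{s+ds} - B_s) has mean 0. By the Itô isometry:
  Var( int_0^t f(s) dB_s ) = E[ (int_0^t f(s) dB_s)^2 ] = int_0^t f(s)^2 ds.
Here f(s) = 8*s^4, so f(s)^2 = 64*s^8. Integrate:
  int_0^t (64*s^8) ds = 64*t^9/9.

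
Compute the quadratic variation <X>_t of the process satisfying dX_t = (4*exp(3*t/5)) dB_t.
<X>_t = 40*exp(6*t/5)/3 - 40/3

For an Itô process dX_t = a(t) dt + b(t) dB_t, the quadratic variation is <X>_t = int_0^t b(s)^2 ds (the drift term does not contribute). Here b(s) = 4*exp(3*s/5), so
  b(s)^2 = 16*exp(6*s/5).
Integrating from 0 to t:
  <X>_t = int_0^t (16*exp(6*s/5)) ds = 40*exp(6*t/5)/3 - 40/3.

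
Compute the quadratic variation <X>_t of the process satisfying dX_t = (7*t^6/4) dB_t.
<X>_t = 49*t^13/208

For an Itô process dX_t = a(t) dt + b(t) dB_t, the quadratic variation is <X>_t = int_0^t b(s)^2 ds (the drift term does not contribute). Here b(s) = 7*s^6/4, so
  b(s)^2 = 49*s^12/16.
Integrating from 0 to t:
  <X>_t = int_0^t (49*s^12/16) ds = 49*t^13/208.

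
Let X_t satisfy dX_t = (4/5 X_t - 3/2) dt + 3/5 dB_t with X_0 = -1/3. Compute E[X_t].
E[X_t] = 15/8 - 53*exp(4*t/5)/24

Taking expectations and using E[dB_t] = 0, the mean m(t) = E[X_t] satisfies the ODE m'(t) = a m(t) + b with m(0) = x_0. With a = 4/5, b = -3/2, x_0 = -1/3, the solution is
  m(t) = x_0 * exp(a t) + (b/a) * (exp(a t) - 1)
       = (-1/3) * exp((4/5) t) + ((-3/2)/(4/5)) * (exp((4/5) t) - 1)
       = 15/8 - 53*exp(4*t/5)/24.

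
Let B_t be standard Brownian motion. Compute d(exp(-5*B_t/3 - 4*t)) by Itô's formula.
d(exp(-5*B_t/3 - 4*t)) = (-47*exp(-5*B_t/3 - 4*t)/18) dt + (-5*exp(-5*B_t/3 - 4*t)/3) dB_t

Itô's formula for f(t, x): d f(t, B_t) = (f_t + (1/2) f_xx) dt + f_x dB_t. Compute partials of f(t, x) = exp(-4*t - 5*x/3):
  f_t(t,x)  = -4*exp(-4*t - 5*x/3)
  f_x(t,x)  = -5*exp(-4*t - 5*x/3)/3
  f_xx(t,x) = 25*exp(-4*t - 5*x/3)/9
Assemble drift = f_t + (1/2) f_xx = -47*exp(-4*t - 5*x/3)/18 and diffusion = f_x = -5*exp(-4*t - 5*x/3)/3. Substituting x = B_t:
  d(exp(-5*B_t/3 - 4*t)) = (-47*exp(-5*B_t/3 - 4*t)/18) dt + (-5*exp(-5*B_t/3 - 4*t)/3) dB_t.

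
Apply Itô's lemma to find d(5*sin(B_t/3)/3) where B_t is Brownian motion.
d(5*sin(B_t/3)/3) = (-5*sin(B_t/3)/54) dt + (5*cos(B_t/3)/9) dB_t

Itô's formula for f(B_t) gives d f(B_t) = f'(B_t) dB_t + (1/2) f''(B_t) dt. Compute derivatives of f(x) = 5*sin(x/3)/3:
  f'(x)  = 5*cos(x/3)/9
  f''(x) = -5*sin(x/3)/27
Substitute x = B_t and multiply the f'' term by 1/2:
  drift     = (1/2) * (-5*sin(x/3)/27) evaluated at B_t = -5*sin(B_t/3)/54
  diffusion = (5*cos(x/3)/9) evaluated at B_t = 5*cos(B_t/3)/9
Therefore d(5*sin(B_t/3)/3) = (-5*sin(B_t/3)/54) dt + (5*cos(B_t/3)/9) dB_t.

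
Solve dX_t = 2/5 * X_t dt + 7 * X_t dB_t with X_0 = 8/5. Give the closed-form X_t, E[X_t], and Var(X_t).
X_t = 8/5 * exp((-241/10) t + (7) B_t); E[X_t] = 8*exp(2*t/5)/5; Var(X_t) = 64*(exp(49*t) - 1)*exp(4*t/5)/25

For GBM dX = mu X dt + sigma X dB with X_0 = x_0, apply Itô to Y = log X: dY = (mu - sigma^2/2) dt + sigma dB, so Y_t = log(x_0) + (mu - sigma^2/2) t + sigma B_t and hence X_t = x_0 * exp((mu - sigma^2/2) t + sigma B_t).
With mu = 2/5, sigma = 7, x_0 = 8/5, this gives:
  X_t = 8/5 * exp((-241/10) * t + (7) * B_t).
Since sigma*B_t ~ Normal(0, sigma^2 t), E[exp(sigma*B_t)] = exp(sigma^2 t / 2); so E[X_t] = x_0 * exp((mu - sigma^2/2) t) * exp(sigma^2 t / 2) = x_0 * exp(mu t) = 8*exp(2*t/5)/5.
Var(X_t) = E[X_t^2] - (E[X_t])^2 = x_0^2 * exp(2 mu t) * (exp(sigma^2 t) - 1) = 64*(exp(49*t) - 1)*exp(4*t/5)/25.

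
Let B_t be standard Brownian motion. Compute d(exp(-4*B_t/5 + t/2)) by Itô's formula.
d(exp(-4*B_t/5 + t/2)) = (41*exp(-4*B_t/5 + t/2)/50) dt + (-4*exp(-4*B_t/5 + t/2)/5) dB_t

Itô's formula for f(t, x): d f(t, B_t) = (f_t + (1/2) f_xx) dt + f_x dB_t. Compute partials of f(t, x) = exp(t/2 - 4*x/5):
  f_t(t,x)  = exp(t/2 - 4*x/5)/2
  f_x(t,x)  = -4*exp(t/2 - 4*x/5)/5
  f_xx(t,x) = 16*exp(t/2 - 4*x/5)/25
Assemble drift = f_t + (1/2) f_xx = 41*exp(t/2 - 4*x/5)/50 and diffusion = f_x = -4*exp(t/2 - 4*x/5)/5. Substituting x = B_t:
  d(exp(-4*B_t/5 + t/2)) = (41*exp(-4*B_t/5 + t/2)/50) dt + (-4*exp(-4*B_t/5 + t/2)/5) dB_t.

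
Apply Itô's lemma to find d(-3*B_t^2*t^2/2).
d(-3*B_t^2*t^2/2) = (3*t*(-2*B_t^2 - t)/2) dt + (-3*B_t*t^2) dB_t

Itô's formula for f(t, x): d f(t, B_t) = (f_t + (1/2) f_xx) dt + f_x dB_t. Compute partials of f(t, x) = -3*t^2*x^2/2:
  f_t(t,x)  = -3*t*x^2
  f_x(t,x)  = -3*t^2*x
  f_xx(t,x) = -3*t^2
Assemble drift = f_t + (1/2) f_xx = 3*t*(-t - 2*x^2)/2 and diffusion = f_x = -3*t^2*x. Substituting x = B_t:
  d(-3*B_t^2*t^2/2) = (3*t*(-2*B_t^2 - t)/2) dt + (-3*B_t*t^2) dB_t.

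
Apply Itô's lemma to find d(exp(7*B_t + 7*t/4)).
d(exp(7*B_t + 7*t/4)) = (105*exp(7*B_t + 7*t/4)/4) dt + (7*exp(7*B_t + 7*t/4)) dB_t

Itô's formula for f(t, x): d f(t, B_t) = (f_t + (1/2) f_xx) dt + f_x dB_t. Compute partials of f(t, x) = exp(7*t/4 + 7*x):
  f_t(t,x)  = 7*exp(7*t/4 + 7*x)/4
  f_x(t,x)  = 7*exp(7*t/4 + 7*x)
  f_xx(t,x) = 49*exp(7*t/4 + 7*x)
Assemble drift = f_t + (1/2) f_xx = 105*exp(7*t/4 + 7*x)/4 and diffusion = f_x = 7*exp(7*t/4 + 7*x). Substituting x = B_t:
  d(exp(7*B_t + 7*t/4)) = (105*exp(7*B_t + 7*t/4)/4) dt + (7*exp(7*B_t + 7*t/4)) dB_t.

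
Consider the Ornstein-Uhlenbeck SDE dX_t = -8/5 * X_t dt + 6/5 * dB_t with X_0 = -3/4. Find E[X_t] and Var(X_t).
E[X_t] = -3*exp(-8*t/5)/4; Var(X_t) = 9/20 - 9*exp(-16*t/5)/20

The OU SDE dX = -theta X dt + sigma dB admits the integrating factor exp(theta t): d(exp(theta t) X_t) = sigma exp(theta t) dB_t. Integrating from 0 to t:
  X_t = x_0 * exp(-theta t) + sigma * int_0^t exp(-theta (t-s)) dB_s.
The Itô integral has mean 0 and (by the Itô isometry) variance sigma^2 * int_0^t exp(-2 theta (t - s)) ds = sigma^2 * (1 - exp(-2 theta t)) / (2 theta).
With theta = 8/5, sigma = 6/5, x_0 = -3/4:
  E[X_t] = -3/4 * exp(-8/5 t) = -3*exp(-8*t/5)/4
  Var(X_t) = (6/5)^2 * (1 - exp(-2*8/5 t)) / (2 * 8/5) = 9/20 - 9*exp(-16*t/5)/20.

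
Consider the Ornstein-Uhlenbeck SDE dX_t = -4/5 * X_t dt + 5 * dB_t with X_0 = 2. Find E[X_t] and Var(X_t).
E[X_t] = 2*exp(-4*t/5); Var(X_t) = 125/8 - 125*exp(-8*t/5)/8

The OU SDE dX = -theta X dt + sigma dB admits the integrating factor exp(theta t): d(exp(theta t) X_t) = sigma exp(theta t) dB_t. Integrating from 0 to t:
  X_t = x_0 * exp(-theta t) + sigma * int_0^t exp(-theta (t-s)) dB_s.
The Itô integral has mean 0 and (by the Itô isometry) variance sigma^2 * int_0^t exp(-2 theta (t - s)) ds = sigma^2 * (1 - exp(-2 theta t)) / (2 theta).
With theta = 4/5, sigma = 5, x_0 = 2:
  E[X_t] = 2 * exp(-4/5 t) = 2*exp(-4*t/5)
  Var(X_t) = (5)^2 * (1 - exp(-2*4/5 t)) / (2 * 4/5) = 125/8 - 125*exp(-8*t/5)/8.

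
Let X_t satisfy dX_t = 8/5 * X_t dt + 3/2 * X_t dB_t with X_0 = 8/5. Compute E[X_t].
E[X_t] = 8*exp(8*t/5)/5

For GBM dX = mu X dt + sigma X dB with X_0 = x_0, apply Itô to Y = log X: dY = (mu - sigma^2/2) dt + sigma dB, so Y_t = log(x_0) + (mu - sigma^2/2) t + sigma B_t and hence X_t = x_0 * exp((mu - sigma^2/2) t + sigma B_t).
With mu = 8/5, sigma = 3/2, x_0 = 8/5, this gives:
  X_t = 8/5 * exp((19/40) * t + (3/2) * B_t).
Since sigma*B_t ~ Normal(0, sigma^2 t), E[exp(sigma*B_t)] = exp(sigma^2 t / 2); so E[X_t] = x_0 * exp((mu - sigma^2/2) t) * exp(sigma^2 t / 2) = x_0 * exp(mu t) = 8*exp(8*t/5)/5.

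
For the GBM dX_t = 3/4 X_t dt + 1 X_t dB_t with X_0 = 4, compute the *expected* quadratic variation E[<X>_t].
E[<X>_t] = 32*exp(5*t/2)/5 - 32/5

<X>_t = int_0^t (1 * X_s)^2 ds. Taking expectation inside the integral: E[<X>_t] = 1^2 * int_0^t E[X_s^2] ds. For GBM, E[X_s^2] = x_0^2 * exp((2 mu + sigma^2) s). Integrating:
  E[<X>_t] = 1^2 * 4^2 * (exp((2*(3/4) + 1^2) t) - 1) / (2*(3/4) + 1^2)
           = 1^2 * 4^2 * (exp((5/2) t) - 1) / (5/2) = 32*exp(5*t/2)/5 - 32/5.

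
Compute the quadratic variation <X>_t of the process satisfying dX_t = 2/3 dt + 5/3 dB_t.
<X>_t = 25*t/9

For an Itô process dX_t = a(t) dt + b(t) dB_t, the quadratic variation is <X>_t = int_0^t b(s)^2 ds (the drift term does not contribute). Here b(s) = 5/3, so
  b(s)^2 = 25/9.
Integrating from 0 to t:
  <X>_t = int_0^t (25/9) ds = 25*t/9.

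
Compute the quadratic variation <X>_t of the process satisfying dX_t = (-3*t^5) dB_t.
<X>_t = 9*t^11/11

For an Itô process dX_t = a(t) dt + b(t) dB_t, the quadratic variation is <X>_t = int_0^t b(s)^2 ds (the drift term does not contribute). Here b(s) = -3*s^5, so
  b(s)^2 = 9*s^10.
Integrating from 0 to t:
  <X>_t = int_0^t (9*s^10) ds = 9*t^11/11.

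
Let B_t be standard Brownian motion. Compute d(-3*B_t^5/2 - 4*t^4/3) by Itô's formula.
d(-3*B_t^5/2 - 4*t^4/3) = (-15*B_t^3 - 16*t^3/3) dt + (-15*B_t^4/2) dB_t

Itô's formula for f(t, x): d f(t, B_t) = (f_t + (1/2) f_xx) dt + f_x dB_t. Compute partials of f(t, x) = -4*t^4/3 - 3*x^5/2:
  f_t(t,x)  = -16*t^3/3
  f_x(t,x)  = -15*x^4/2
  f_xx(t,x) = -30*x^3
Assemble drift = f_t + (1/2) f_xx = -16*t^3/3 - 15*x^3 and diffusion = f_x = -15*x^4/2. Substituting x = B_t:
  d(-3*B_t^5/2 - 4*t^4/3) = (-15*B_t^3 - 16*t^3/3) dt + (-15*B_t^4/2) dB_t.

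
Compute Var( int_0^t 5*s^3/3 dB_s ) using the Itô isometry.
Var = 25*t^7/63

The Itô integral of a deterministic integrand f(s) has mean 0 because each increment f(s) * (B_{s+ds} - B_s) has mean 0. By the Itô isometry:
  Var( int_0^t f(s) dB_s ) = E[ (int_0^t f(s) dB_s)^2 ] = int_0^t f(s)^2 ds.
Here f(s) = 5*s^3/3, so f(s)^2 = 25*s^6/9. Integrate:
  int_0^t (25*s^6/9) ds = 25*t^7/63.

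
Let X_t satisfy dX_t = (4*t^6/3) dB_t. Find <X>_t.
<X>_t = 16*t^13/117

For an Itô process dX_t = a(t) dt + b(t) dB_t, the quadratic variation is <X>_t = int_0^t b(s)^2 ds (the drift term does not contribute). Here b(s) = 4*s^6/3, so
  b(s)^2 = 16*s^12/9.
Integrating from 0 to t:
  <X>_t = int_0^t (16*s^12/9) ds = 16*t^13/117.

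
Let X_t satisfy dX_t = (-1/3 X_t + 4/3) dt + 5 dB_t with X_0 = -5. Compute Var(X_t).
Var(X_t) = 75/2 - 75*exp(-2*t/3)/2

The variance V(t) = Var(X_t) satisfies V'(t) = 2 a V(t) + c^2 with V(0) = 0 (drift coefficient is linear in X, diffusion is constant). With a = -1/3, c = 5, the solution is
  V(t) = (c^2 / (2 a)) * (exp(2 a t) - 1)
       = (5^2 / (2*(-1/3))) * (exp((-2/3) t) - 1)
       = 75/2 - 75*exp(-2*t/3)/2.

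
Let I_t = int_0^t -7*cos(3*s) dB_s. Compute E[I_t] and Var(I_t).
E[I_t] = 0; Var(I_t) = 49*t/2 + 49*sin(6*t)/12

The Itô integral of a deterministic integrand f(s) has mean 0 because each increment f(s) * (B_{s+ds} - B_s) has mean 0. By the Itô isometry:
  Var( int_0^t f(s) dB_s ) = E[ (int_0^t f(s) dB_s)^2 ] = int_0^t f(s)^2 ds.
Here f(s) = -7*cos(3*s), so f(s)^2 = 49*cos(3*s)^2. Integrate:
  int_0^t (49*cos(3*s)^2) ds = 49*t/2 + 49*sin(6*t)/12.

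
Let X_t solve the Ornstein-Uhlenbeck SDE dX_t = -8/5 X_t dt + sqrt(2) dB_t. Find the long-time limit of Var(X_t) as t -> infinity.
lim Var(X_t) = 5/8

The OU SDE dX = -theta X dt + sigma dB admits the integrating factor exp(theta t): d(exp(theta t) X_t) = sigma exp(theta t) dB_t. Integrating from 0 to t gives X_t = x_0 * exp(-theta t) + sigma * int_0^t exp(-theta (t-s)) dB_s for any initial x_0. The Itô integral has variance (by the Itô isometry) sigma^2 * int_0^t exp(-2 theta (t - s)) ds = sigma^2 * (1 - exp(-2 theta t)) / (2 theta), independent of x_0.
With theta = 8/5, sigma = sqrt(2):
  Var(X_t) = (sqrt(2))^2 * (1 - exp(-2*8/5 t)) / (2 * 8/5) = 5/8 - 5*exp(-16*t/5)/8.
As t -> infinity, exp(-2*8/5 t) -> 0, so the stationary variance is sigma^2 / (2 theta) = 5/8.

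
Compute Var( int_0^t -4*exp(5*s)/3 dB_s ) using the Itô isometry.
Var = 8*exp(10*t)/45 - 8/45

The Itô integral of a deterministic integrand f(s) has mean 0 because each increment f(s) * (B_{s+ds} - B_s) has mean 0. By the Itô isometry:
  Var( int_0^t f(s) dB_s ) = E[ (int_0^t f(s) dB_s)^2 ] = int_0^t f(s)^2 ds.
Here f(s) = -4*exp(5*s)/3, so f(s)^2 = 16*exp(10*s)/9. Integrate:
  int_0^t (16*exp(10*s)/9) ds = 8*exp(10*t)/45 - 8/45.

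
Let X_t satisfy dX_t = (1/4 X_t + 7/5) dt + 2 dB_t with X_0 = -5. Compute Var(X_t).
Var(X_t) = 8*exp(t/2) - 8

The variance V(t) = Var(X_t) satisfies V'(t) = 2 a V(t) + c^2 with V(0) = 0 (drift coefficient is linear in X, diffusion is constant). With a = 1/4, c = 2, the solution is
  V(t) = (c^2 / (2 a)) * (exp(2 a t) - 1)
       = (2^2 / (2*(1/4))) * (exp((1/2) t) - 1)
       = 8*exp(t/2) - 8.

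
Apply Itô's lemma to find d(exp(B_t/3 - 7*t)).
d(exp(B_t/3 - 7*t)) = (-125*exp(B_t/3 - 7*t)/18) dt + (exp(B_t/3 - 7*t)/3) dB_t

Itô's formula for f(t, x): d f(t, B_t) = (f_t + (1/2) f_xx) dt + f_x dB_t. Compute partials of f(t, x) = exp(-7*t + x/3):
  f_t(t,x)  = -7*exp(-7*t + x/3)
  f_x(t,x)  = exp(-7*t + x/3)/3
  f_xx(t,x) = exp(-7*t + x/3)/9
Assemble drift = f_t + (1/2) f_xx = -125*exp(-7*t + x/3)/18 and diffusion = f_x = exp(-7*t + x/3)/3. Substituting x = B_t:
  d(exp(B_t/3 - 7*t)) = (-125*exp(B_t/3 - 7*t)/18) dt + (exp(B_t/3 - 7*t)/3) dB_t.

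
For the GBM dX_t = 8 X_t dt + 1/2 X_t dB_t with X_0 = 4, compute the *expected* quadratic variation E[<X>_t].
E[<X>_t] = 16*exp(65*t/4)/65 - 16/65

<X>_t = int_0^t ((1/2) * X_s)^2 ds. Taking expectation inside the integral: E[<X>_t] = (1/2)^2 * int_0^t E[X_s^2] ds. For GBM, E[X_s^2] = x_0^2 * exp((2 mu + sigma^2) s). Integrating:
  E[<X>_t] = (1/2)^2 * 4^2 * (exp((2*8 + (1/2)^2) t) - 1) / (2*8 + (1/2)^2)
           = (1/2)^2 * 4^2 * (exp((65/4) t) - 1) / (65/4) = 16*exp(65*t/4)/65 - 16/65.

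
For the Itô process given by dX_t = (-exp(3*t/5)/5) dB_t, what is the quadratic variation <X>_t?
<X>_t = exp(6*t/5)/30 - 1/30

For an Itô process dX_t = a(t) dt + b(t) dB_t, the quadratic variation is <X>_t = int_0^t b(s)^2 ds (the drift term does not contribute). Here b(s) = -exp(3*s/5)/5, so
  b(s)^2 = exp(6*s/5)/25.
Integrating from 0 to t:
  <X>_t = int_0^t (exp(6*s/5)/25) ds = exp(6*t/5)/30 - 1/30.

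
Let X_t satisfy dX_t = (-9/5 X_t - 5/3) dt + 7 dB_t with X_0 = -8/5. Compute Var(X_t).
Var(X_t) = 245/18 - 245*exp(-18*t/5)/18

The variance V(t) = Var(X_t) satisfies V'(t) = 2 a V(t) + c^2 with V(0) = 0 (drift coefficient is linear in X, diffusion is constant). With a = -9/5, c = 7, the solution is
  V(t) = (c^2 / (2 a)) * (exp(2 a t) - 1)
       = (7^2 / (2*(-9/5))) * (exp((-18/5) t) - 1)
       = 245/18 - 245*exp(-18*t/5)/18.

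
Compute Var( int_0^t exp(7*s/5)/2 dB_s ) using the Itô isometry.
Var = 5*exp(14*t/5)/56 - 5/56

The Itô integral of a deterministic integrand f(s) has mean 0 because each increment f(s) * (B_{s+ds} - B_s) has mean 0. By the Itô isometry:
  Var( int_0^t f(s) dB_s ) = E[ (int_0^t f(s) dB_s)^2 ] = int_0^t f(s)^2 ds.
Here f(s) = exp(7*s/5)/2, so f(s)^2 = exp(14*s/5)/4. Integrate:
  int_0^t (exp(14*s/5)/4) ds = 5*exp(14*t/5)/56 - 5/56.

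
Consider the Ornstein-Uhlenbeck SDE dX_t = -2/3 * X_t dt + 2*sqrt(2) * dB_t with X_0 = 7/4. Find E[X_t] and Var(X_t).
E[X_t] = 7*exp(-2*t/3)/4; Var(X_t) = 6 - 6*exp(-4*t/3)

The OU SDE dX = -theta X dt + sigma dB admits the integrating factor exp(theta t): d(exp(theta t) X_t) = sigma exp(theta t) dB_t. Integrating from 0 to t:
  X_t = x_0 * exp(-theta t) + sigma * int_0^t exp(-theta (t-s)) dB_s.
The Itô integral has mean 0 and (by the Itô isometry) variance sigma^2 * int_0^t exp(-2 theta (t - s)) ds = sigma^2 * (1 - exp(-2 theta t)) / (2 theta).
With theta = 2/3, sigma = 2*sqrt(2), x_0 = 7/4:
  E[X_t] = 7/4 * exp(-2/3 t) = 7*exp(-2*t/3)/4
  Var(X_t) = (2*sqrt(2))^2 * (1 - exp(-2*2/3 t)) / (2 * 2/3) = 6 - 6*exp(-4*t/3).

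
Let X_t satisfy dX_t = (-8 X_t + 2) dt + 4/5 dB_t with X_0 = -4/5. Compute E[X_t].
E[X_t] = 1/4 - 21*exp(-8*t)/20

Taking expectations and using E[dB_t] = 0, the mean m(t) = E[X_t] satisfies the ODE m'(t) = a m(t) + b with m(0) = x_0. With a = -8, b = 2, x_0 = -4/5, the solution is
  m(t) = x_0 * exp(a t) + (b/a) * (exp(a t) - 1)
       = (-4/5) * exp((-8) t) + (2/(-8)) * (exp((-8) t) - 1)
       = 1/4 - 21*exp(-8*t)/20.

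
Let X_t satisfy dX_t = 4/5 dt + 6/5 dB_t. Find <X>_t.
<X>_t = 36*t/25

For an Itô process dX_t = a(t) dt + b(t) dB_t, the quadratic variation is <X>_t = int_0^t b(s)^2 ds (the drift term does not contribute). Here b(s) = 6/5, so
  b(s)^2 = 36/25.
Integrating from 0 to t:
  <X>_t = int_0^t (36/25) ds = 36*t/25.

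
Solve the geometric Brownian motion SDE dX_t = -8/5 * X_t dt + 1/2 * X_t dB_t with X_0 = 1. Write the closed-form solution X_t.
X_t = 1 * exp((-69/40) * t + (1/2) * B_t)

For GBM dX = mu X dt + sigma X dB with X_0 = x_0, apply Itô to Y = log X: dY = (mu - sigma^2/2) dt + sigma dB, so Y_t = log(x_0) + (mu - sigma^2/2) t + sigma B_t and hence X_t = x_0 * exp((mu - sigma^2/2) t + sigma B_t).
With mu = -8/5, sigma = 1/2, x_0 = 1, this gives:
  X_t = 1 * exp((-69/40) * t + (1/2) * B_t).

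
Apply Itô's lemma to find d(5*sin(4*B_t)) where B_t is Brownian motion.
d(5*sin(4*B_t)) = (-40*sin(4*B_t)) dt + (20*cos(4*B_t)) dB_t

Itô's formula for f(B_t) gives d f(B_t) = f'(B_t) dB_t + (1/2) f''(B_t) dt. Compute derivatives of f(x) = 5*sin(4*x):
  f'(x)  = 20*cos(4*x)
  f''(x) = -80*sin(4*x)
Substitute x = B_t and multiply the f'' term by 1/2:
  drift     = (1/2) * (-80*sin(4*x)) evaluated at B_t = -40*sin(4*B_t)
  diffusion = (20*cos(4*x)) evaluated at B_t = 20*cos(4*B_t)
Therefore d(5*sin(4*B_t)) = (-40*sin(4*B_t)) dt + (20*cos(4*B_t)) dB_t.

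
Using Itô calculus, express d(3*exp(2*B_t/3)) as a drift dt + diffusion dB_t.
d(3*exp(2*B_t/3)) = (2*exp(2*B_t/3)/3) dt + (2*exp(2*B_t/3)) dB_t

Itô's formula for f(B_t) gives d f(B_t) = f'(B_t) dB_t + (1/2) f''(B_t) dt. Compute derivatives of f(x) = 3*exp(2*x/3):
  f'(x)  = 2*exp(2*x/3)
  f''(x) = 4*exp(2*x/3)/3
Substitute x = B_t and multiply the f'' term by 1/2:
  drift     = (1/2) * (4*exp(2*x/3)/3) evaluated at B_t = 2*exp(2*B_t/3)/3
  diffusion = (2*exp(2*x/3)) evaluated at B_t = 2*exp(2*B_t/3)
Therefore d(3*exp(2*B_t/3)) = (2*exp(2*B_t/3)/3) dt + (2*exp(2*B_t/3)) dB_t.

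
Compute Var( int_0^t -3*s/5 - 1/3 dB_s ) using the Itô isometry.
Var = t*(27*t^2 + 45*t + 25)/225

The Itô integral of a deterministic integrand f(s) has mean 0 because each increment f(s) * (B_{s+ds} - B_s) has mean 0. By the Itô isometry:
  Var( int_0^t f(s) dB_s ) = E[ (int_0^t f(s) dB_s)^2 ] = int_0^t f(s)^2 ds.
Here f(s) = -3*s/5 - 1/3, so f(s)^2 = (9*s + 5)^2/225. Integrate:
  int_0^t ((9*s + 5)^2/225) ds = t*(27*t^2 + 45*t + 25)/225.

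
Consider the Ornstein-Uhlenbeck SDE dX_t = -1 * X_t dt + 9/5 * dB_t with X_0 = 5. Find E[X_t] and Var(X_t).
E[X_t] = 5*exp(-t); Var(X_t) = 81/50 - 81*exp(-2*t)/50

The OU SDE dX = -theta X dt + sigma dB admits the integrating factor exp(theta t): d(exp(theta t) X_t) = sigma exp(theta t) dB_t. Integrating from 0 to t:
  X_t = x_0 * exp(-theta t) + sigma * int_0^t exp(-theta (t-s)) dB_s.
The Itô integral has mean 0 and (by the Itô isometry) variance sigma^2 * int_0^t exp(-2 theta (t - s)) ds = sigma^2 * (1 - exp(-2 theta t)) / (2 theta).
With theta = 1, sigma = 9/5, x_0 = 5:
  E[X_t] = 5 * exp(-1 t) = 5*exp(-t)
  Var(X_t) = (9/5)^2 * (1 - exp(-2*1 t)) / (2 * 1) = 81/50 - 81*exp(-2*t)/50.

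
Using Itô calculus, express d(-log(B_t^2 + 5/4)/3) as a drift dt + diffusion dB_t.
d(-log(B_t^2 + 5/4)/3) = (4*(4*B_t^2 - 5)/(3*(4*B_t^2 + 5)^2)) dt + (-8*B_t/(12*B_t^2 + 15)) dB_t

Itô's formula for f(B_t) gives d f(B_t) = f'(B_t) dB_t + (1/2) f''(B_t) dt. Compute derivatives of f(x) = -log(x^2 + 5/4)/3:
  f'(x)  = -8*x/(12*x^2 + 15)
  f''(x) = 8*(4*x^2 - 5)/(3*(4*x^2 + 5)^2)
Substitute x = B_t and multiply the f'' term by 1/2:
  drift     = (1/2) * (8*(4*x^2 - 5)/(3*(4*x^2 + 5)^2)) evaluated at B_t = 4*(4*B_t^2 - 5)/(3*(4*B_t^2 + 5)^2)
  diffusion = (-8*x/(12*x^2 + 15)) evaluated at B_t = -8*B_t/(12*B_t^2 + 15)
Therefore d(-log(B_t^2 + 5/4)/3) = (4*(4*B_t^2 - 5)/(3*(4*B_t^2 + 5)^2)) dt + (-8*B_t/(12*B_t^2 + 15)) dB_t.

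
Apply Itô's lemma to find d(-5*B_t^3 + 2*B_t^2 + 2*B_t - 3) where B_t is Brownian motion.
d(-5*B_t^3 + 2*B_t^2 + 2*B_t - 3) = (2 - 15*B_t) dt + (-15*B_t^2 + 4*B_t + 2) dB_t

Itô's formula for f(B_t) gives d f(B_t) = f'(B_t) dB_t + (1/2) f''(B_t) dt. Compute derivatives of f(x) = -5*x^3 + 2*x^2 + 2*x - 3:
  f'(x)  = -15*x^2 + 4*x + 2
  f''(x) = 4 - 30*x
Substitute x = B_t and multiply the f'' term by 1/2:
  drift     = (1/2) * (4 - 30*x) evaluated at B_t = 2 - 15*B_t
  diffusion = (-15*x^2 + 4*x + 2) evaluated at B_t = -15*B_t^2 + 4*B_t + 2
Therefore d(-5*B_t^3 + 2*B_t^2 + 2*B_t - 3) = (2 - 15*B_t) dt + (-15*B_t^2 + 4*B_t + 2) dB_t.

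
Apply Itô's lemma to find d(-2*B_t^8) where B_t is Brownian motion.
d(-2*B_t^8) = (-56*B_t^6) dt + (-16*B_t^7) dB_t

Itô's formula for f(B_t) gives d f(B_t) = f'(B_t) dB_t + (1/2) f''(B_t) dt. Compute derivatives of f(x) = -2*x^8:
  f'(x)  = -16*x^7
  f''(x) = -112*x^6
Substitute x = B_t and multiply the f'' term by 1/2:
  drift     = (1/2) * (-112*x^6) evaluated at B_t = -56*B_t^6
  diffusion = (-16*x^7) evaluated at B_t = -16*B_t^7
Therefore d(-2*B_t^8) = (-56*B_t^6) dt + (-16*B_t^7) dB_t.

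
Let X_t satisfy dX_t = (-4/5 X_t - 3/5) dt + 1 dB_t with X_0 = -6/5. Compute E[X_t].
E[X_t] = -3/4 - 9*exp(-4*t/5)/20

Taking expectations and using E[dB_t] = 0, the mean m(t) = E[X_t] satisfies the ODE m'(t) = a m(t) + b with m(0) = x_0. With a = -4/5, b = -3/5, x_0 = -6/5, the solution is
  m(t) = x_0 * exp(a t) + (b/a) * (exp(a t) - 1)
       = (-6/5) * exp((-4/5) t) + ((-3/5)/(-4/5)) * (exp((-4/5) t) - 1)
       = -3/4 - 9*exp(-4*t/5)/20.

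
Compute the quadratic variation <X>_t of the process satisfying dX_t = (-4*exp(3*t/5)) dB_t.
<X>_t = 40*exp(6*t/5)/3 - 40/3

For an Itô process dX_t = a(t) dt + b(t) dB_t, the quadratic variation is <X>_t = int_0^t b(s)^2 ds (the drift term does not contribute). Here b(s) = -4*exp(3*s/5), so
  b(s)^2 = 16*exp(6*s/5).
Integrating from 0 to t:
  <X>_t = int_0^t (16*exp(6*s/5)) ds = 40*exp(6*t/5)/3 - 40/3.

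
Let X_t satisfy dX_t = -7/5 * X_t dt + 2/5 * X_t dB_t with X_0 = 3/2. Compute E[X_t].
E[X_t] = 3*exp(-7*t/5)/2

For GBM dX = mu X dt + sigma X dB with X_0 = x_0, apply Itô to Y = log X: dY = (mu - sigma^2/2) dt + sigma dB, so Y_t = log(x_0) + (mu - sigma^2/2) t + sigma B_t and hence X_t = x_0 * exp((mu - sigma^2/2) t + sigma B_t).
With mu = -7/5, sigma = 2/5, x_0 = 3/2, this gives:
  X_t = 3/2 * exp((-37/25) * t + (2/5) * B_t).
Since sigma*B_t ~ Normal(0, sigma^2 t), E[exp(sigma*B_t)] = exp(sigma^2 t / 2); so E[X_t] = x_0 * exp((mu - sigma^2/2) t) * exp(sigma^2 t / 2) = x_0 * exp(mu t) = 3*exp(-7*t/5)/2.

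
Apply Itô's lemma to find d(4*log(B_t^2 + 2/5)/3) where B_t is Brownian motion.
d(4*log(B_t^2 + 2/5)/3) = (20*(2 - 5*B_t^2)/(3*(5*B_t^2 + 2)^2)) dt + (40*B_t/(3*(5*B_t^2 + 2))) dB_t

Itô's formula for f(B_t) gives d f(B_t) = f'(B_t) dB_t + (1/2) f''(B_t) dt. Compute derivatives of f(x) = 4*log(x^2 + 2/5)/3:
  f'(x)  = 40*x/(3*(5*x^2 + 2))
  f''(x) = 40*(2 - 5*x^2)/(3*(5*x^2 + 2)^2)
Substitute x = B_t and multiply the f'' term by 1/2:
  drift     = (1/2) * (40*(2 - 5*x^2)/(3*(5*x^2 + 2)^2)) evaluated at B_t = 20*(2 - 5*B_t^2)/(3*(5*B_t^2 + 2)^2)
  diffusion = (40*x/(3*(5*x^2 + 2))) evaluated at B_t = 40*B_t/(3*(5*B_t^2 + 2))
Therefore d(4*log(B_t^2 + 2/5)/3) = (20*(2 - 5*B_t^2)/(3*(5*B_t^2 + 2)^2)) dt + (40*B_t/(3*(5*B_t^2 + 2))) dB_t.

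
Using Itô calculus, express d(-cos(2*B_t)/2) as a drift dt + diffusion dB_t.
d(-cos(2*B_t)/2) = (cos(2*B_t)) dt + (sin(2*B_t)) dB_t

Itô's formula for f(B_t) gives d f(B_t) = f'(B_t) dB_t + (1/2) f''(B_t) dt. Compute derivatives of f(x) = -cos(2*x)/2:
  f'(x)  = sin(2*x)
  f''(x) = 2*cos(2*x)
Substitute x = B_t and multiply the f'' term by 1/2:
  drift     = (1/2) * (2*cos(2*x)) evaluated at B_t = cos(2*B_t)
  diffusion = (sin(2*x)) evaluated at B_t = sin(2*B_t)
Therefore d(-cos(2*B_t)/2) = (cos(2*B_t)) dt + (sin(2*B_t)) dB_t.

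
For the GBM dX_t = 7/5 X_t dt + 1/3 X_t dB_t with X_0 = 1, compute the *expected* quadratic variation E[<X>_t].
E[<X>_t] = 5*exp(131*t/45)/131 - 5/131

<X>_t = int_0^t ((1/3) * X_s)^2 ds. Taking expectation inside the integral: E[<X>_t] = (1/3)^2 * int_0^t E[X_s^2] ds. For GBM, E[X_s^2] = x_0^2 * exp((2 mu + sigma^2) s). Integrating:
  E[<X>_t] = (1/3)^2 * 1^2 * (exp((2*(7/5) + (1/3)^2) t) - 1) / (2*(7/5) + (1/3)^2)
           = (1/3)^2 * 1^2 * (exp((131/45) t) - 1) / (131/45) = 5*exp(131*t/45)/131 - 5/131.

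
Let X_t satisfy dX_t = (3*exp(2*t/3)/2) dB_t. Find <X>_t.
<X>_t = 27*exp(4*t/3)/16 - 27/16

For an Itô process dX_t = a(t) dt + b(t) dB_t, the quadratic variation is <X>_t = int_0^t b(s)^2 ds (the drift term does not contribute). Here b(s) = 3*exp(2*s/3)/2, so
  b(s)^2 = 9*exp(4*s/3)/4.
Integrating from 0 to t:
  <X>_t = int_0^t (9*exp(4*s/3)/4) ds = 27*exp(4*t/3)/16 - 27/16.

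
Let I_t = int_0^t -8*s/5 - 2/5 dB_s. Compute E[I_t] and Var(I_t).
E[I_t] = 0; Var(I_t) = 4*t*(16*t^2 + 12*t + 3)/75

The Itô integral of a deterministic integrand f(s) has mean 0 because each increment f(s) * (B_{s+ds} - B_s) has mean 0. By the Itô isometry:
  Var( int_0^t f(s) dB_s ) = E[ (int_0^t f(s) dB_s)^2 ] = int_0^t f(s)^2 ds.
Here f(s) = -8*s/5 - 2/5, so f(s)^2 = 4*(4*s + 1)^2/25. Integrate:
  int_0^t (4*(4*s + 1)^2/25) ds = 4*t*(16*t^2 + 12*t + 3)/75.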